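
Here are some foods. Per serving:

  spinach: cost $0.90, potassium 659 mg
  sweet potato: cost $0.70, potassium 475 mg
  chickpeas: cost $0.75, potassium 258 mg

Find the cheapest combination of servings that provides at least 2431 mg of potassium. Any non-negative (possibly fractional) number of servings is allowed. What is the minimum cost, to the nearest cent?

$3.32

Cost per mg of potassium: spinach $0.0014, sweet potato $0.0015, chickpeas $0.0029.
With no serving limits, use only spinach: 2431 mg / 659 mg = 3.689 servings × $0.90 = $3.32.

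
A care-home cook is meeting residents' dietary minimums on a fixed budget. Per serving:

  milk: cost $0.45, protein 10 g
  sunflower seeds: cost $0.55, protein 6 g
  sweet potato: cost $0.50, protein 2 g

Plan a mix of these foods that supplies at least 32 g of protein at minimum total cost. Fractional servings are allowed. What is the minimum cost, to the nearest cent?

Cost per g of protein: milk $0.0450, sunflower seeds $0.0917, sweet potato $0.2500.
With no serving limits, use only milk: 32 g / 10 g = 3.2 servings × $0.45 = $1.44.

$1.44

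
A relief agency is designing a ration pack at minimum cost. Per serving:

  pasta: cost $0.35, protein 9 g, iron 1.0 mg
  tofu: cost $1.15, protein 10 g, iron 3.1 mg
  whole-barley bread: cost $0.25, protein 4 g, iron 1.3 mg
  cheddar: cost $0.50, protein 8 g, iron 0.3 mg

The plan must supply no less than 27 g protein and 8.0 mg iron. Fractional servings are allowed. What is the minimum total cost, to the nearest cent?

Check every corner: each single food scaled to meet both minima, and each pair solved so both constraints bind.
pasta only: max(27/9, 8.0/1.0) = 8 servings → $2.80.
tofu only: max(27/10, 8.0/3.1) = 2.7 servings → $3.10.
whole-barley bread only: max(27/4, 8.0/1.3) = 6.75 servings → $1.69.
cheddar only: max(27/8, 8.0/0.3) = 26.67 servings → $13.33.
pasta + tofu with both tight: 0.2067 servings and 2.514 servings → $2.96.
pasta + whole-barley bread with both tight: 0.4026 servings and 5.844 servings → $1.60.
pasta + cheddar with both targets exact would need a negative amount; discard.
tofu + whole-barley bread: intersection lies outside the first quadrant.
tofu + cheddar with both tight: 2.564 servings and 0.1697 servings → $3.03.
whole-barley bread + cheddar with both tight: 6.076 servings and 0.337 servings → $1.69.
Cheapest feasible corner: $1.60.

$1.60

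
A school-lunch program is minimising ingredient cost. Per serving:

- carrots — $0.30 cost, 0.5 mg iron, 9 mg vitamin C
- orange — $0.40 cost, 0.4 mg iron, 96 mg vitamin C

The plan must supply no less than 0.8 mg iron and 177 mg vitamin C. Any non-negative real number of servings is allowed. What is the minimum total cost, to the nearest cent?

$0.77

For a min-cost LP with two ≥-constraints, a basic feasible solution has at most two positive variables.
carrots only: max(0.8/0.5, 177/9) = 19.67 servings → $5.90.
orange only: max(0.8/0.4, 177/96) = 2 servings → $0.80.
carrots + orange with both tight: 0.1351 servings and 1.831 servings → $0.77.
Cheapest feasible corner: $0.77.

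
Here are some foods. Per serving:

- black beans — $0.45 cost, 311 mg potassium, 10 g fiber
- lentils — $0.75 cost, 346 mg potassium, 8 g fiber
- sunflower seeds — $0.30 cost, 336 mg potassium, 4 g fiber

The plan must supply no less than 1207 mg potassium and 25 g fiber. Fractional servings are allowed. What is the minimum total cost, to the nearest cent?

$1.37

An LP optimum is at a vertex; with two nutrient constraints at most two foods are used. Check each candidate.
black beans only: max(1207/311, 25/10) = 3.881 servings → $1.75.
lentils only: max(1207/346, 25/8) = 3.488 servings → $2.62.
sunflower seeds only: max(1207/336, 25/4) = 6.25 servings → $1.88.
black beans + lentils: the both-tight solution has a negative serving — not a feasible corner.
black beans + sunflower seeds with both tight: 1.688 servings and 2.03 servings → $1.37.
lentils + sunflower seeds with both tight: 2.739 servings and 0.7715 servings → $2.29.
So the least-cost plan costs $1.37.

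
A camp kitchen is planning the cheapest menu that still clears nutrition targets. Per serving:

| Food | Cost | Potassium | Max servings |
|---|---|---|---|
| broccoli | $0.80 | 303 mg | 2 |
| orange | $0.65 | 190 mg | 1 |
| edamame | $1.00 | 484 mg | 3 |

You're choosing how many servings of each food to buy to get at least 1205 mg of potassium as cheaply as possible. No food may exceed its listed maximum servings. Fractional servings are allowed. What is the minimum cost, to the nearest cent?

Cost per mg of potassium: edamame $0.0021, broccoli $0.0026, orange $0.0034.
Take 2.49 servings of edamame: +1205.0 mg potassium for $2.49 (total $2.49, still need 0.0 mg).
Greedy by cheapest-per-mg is optimal for a single linear constraint, so the minimum cost is $2.49.

$2.49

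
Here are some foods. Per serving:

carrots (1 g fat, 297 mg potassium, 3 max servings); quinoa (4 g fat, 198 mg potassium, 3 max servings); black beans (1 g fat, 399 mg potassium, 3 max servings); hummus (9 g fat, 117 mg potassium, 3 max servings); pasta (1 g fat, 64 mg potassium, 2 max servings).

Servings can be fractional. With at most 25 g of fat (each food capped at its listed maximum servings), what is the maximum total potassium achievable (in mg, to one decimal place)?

2875.0 mg

Potassium per g fat: black beans 399, carrots 297, pasta 64, quinoa 49.5, hummus 13.
Take 3 servings of black beans: uses 3 g fat, +1197.0 mg potassium (running total 1197.0 mg).
Take 3 servings of carrots: uses 3 g fat, +891.0 mg potassium (running total 2088.0 mg).
Take 2 servings of pasta: uses 2 g fat, +128.0 mg potassium (running total 2216.0 mg).
Take 3 servings of quinoa: uses 12 g fat, +594.0 mg potassium (running total 2810.0 mg).
Take 0.5556 servings of hummus: uses 5 g fat, +65.0 mg potassium (running total 2875.0 mg).
Greedy by best ratio exhausts the fat allowance optimally: 2875.0 mg.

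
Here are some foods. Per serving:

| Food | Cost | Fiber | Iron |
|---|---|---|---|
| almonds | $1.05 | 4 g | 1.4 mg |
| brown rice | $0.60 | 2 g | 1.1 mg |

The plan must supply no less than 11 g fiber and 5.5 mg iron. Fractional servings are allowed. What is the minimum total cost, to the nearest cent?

$3.20

For a min-cost LP with two ≥-constraints, a basic feasible solution has at most two positive variables.
almonds only: max(11/4, 5.5/1.4) = 3.929 servings → $4.12.
brown rice only: max(11/2, 5.5/1.1) = 5.5 servings → $3.30.
almonds + brown rice with both tight: 0.6875 servings and 4.125 servings → $3.20.
So the least-cost plan costs $3.20.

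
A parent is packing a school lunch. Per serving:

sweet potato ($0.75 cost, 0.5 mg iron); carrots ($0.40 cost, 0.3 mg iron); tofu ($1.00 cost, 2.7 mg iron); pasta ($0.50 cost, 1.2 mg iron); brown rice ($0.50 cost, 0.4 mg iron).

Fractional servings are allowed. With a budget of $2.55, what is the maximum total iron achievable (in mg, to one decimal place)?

Iron per dollar: tofu 2.7, pasta 2.4, brown rice 0.8, carrots 0.75, sweet potato 0.6667.
With no serving limits, spend the whole cost allowance on tofu: $2.55 / $1.00 × 2.7 mg = 6.9 mg.

6.9 mg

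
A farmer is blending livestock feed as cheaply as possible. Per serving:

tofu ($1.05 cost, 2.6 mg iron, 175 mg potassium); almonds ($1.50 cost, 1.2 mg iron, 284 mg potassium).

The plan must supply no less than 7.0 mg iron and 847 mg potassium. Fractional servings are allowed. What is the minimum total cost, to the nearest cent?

$4.70

This is a tiny linear program; its minimum lies at a vertex of the feasible set. List the vertices and price them.
tofu only: max(7.0/2.6, 847/175) = 4.84 servings → $5.08.
almonds only: max(7.0/1.2, 847/284) = 5.833 servings → $8.75.
tofu + almonds with both tight: 1.839 servings and 1.849 servings → $4.70.
Cheapest feasible corner: $4.70.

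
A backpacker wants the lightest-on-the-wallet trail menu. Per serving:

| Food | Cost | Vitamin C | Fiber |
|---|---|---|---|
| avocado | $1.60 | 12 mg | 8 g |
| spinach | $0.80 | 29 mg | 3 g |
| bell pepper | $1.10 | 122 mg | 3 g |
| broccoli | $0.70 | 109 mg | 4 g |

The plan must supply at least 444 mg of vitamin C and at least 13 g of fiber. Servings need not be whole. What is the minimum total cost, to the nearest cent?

Minimising a linear cost over {vitamin C ≥ 444, fiber ≥ 13, servings ≥ 0} — the optimum is at a vertex, using one or two foods.
avocado only: max(444/12, 13/8) = 37 servings → $59.20.
spinach only: max(444/29, 13/3) = 15.31 servings → $12.25.
bell pepper only: max(444/122, 13/3) = 4.333 servings → $4.77.
broccoli only: max(444/109, 13/4) = 4.073 servings → $2.85.
avocado + spinach: intersection lies outside the first quadrant.
avocado + bell pepper with both tight: 0.2702 servings and 3.613 servings → $4.41.
avocado + broccoli: the both-tight solution has a negative serving — not a feasible corner.
spinach + bell pepper with both tight: 0.9104 servings and 3.423 servings → $4.49.
spinach + broccoli with both targets exact would need a negative amount; discard.
bell pepper + broccoli with both tight: 2.23 servings and 1.578 servings → $3.56.
The minimum over all feasible corners is $2.85.

$2.85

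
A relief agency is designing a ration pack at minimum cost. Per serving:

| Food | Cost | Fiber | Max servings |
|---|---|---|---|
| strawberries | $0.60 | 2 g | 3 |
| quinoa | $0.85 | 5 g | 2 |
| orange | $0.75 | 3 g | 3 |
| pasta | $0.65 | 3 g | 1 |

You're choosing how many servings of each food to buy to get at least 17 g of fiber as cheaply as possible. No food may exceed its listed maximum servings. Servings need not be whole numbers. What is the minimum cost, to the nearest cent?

Cost per g of fiber: quinoa $0.1700, pasta $0.2167, orange $0.2500, strawberries $0.3000.
Take 2 servings of quinoa: +10.0 g fiber for $1.70 (total $1.70, still need 7.0 g).
Take 1 serving of pasta: +3.0 g fiber for $0.65 (total $2.35, still need 4.0 g).
Take 1.333 servings of orange: +4.0 g fiber for $1.00 (total $3.35, still need 0.0 g).
Filling from the cheapest source first is optimal under one linear minimum: $3.35.

$3.35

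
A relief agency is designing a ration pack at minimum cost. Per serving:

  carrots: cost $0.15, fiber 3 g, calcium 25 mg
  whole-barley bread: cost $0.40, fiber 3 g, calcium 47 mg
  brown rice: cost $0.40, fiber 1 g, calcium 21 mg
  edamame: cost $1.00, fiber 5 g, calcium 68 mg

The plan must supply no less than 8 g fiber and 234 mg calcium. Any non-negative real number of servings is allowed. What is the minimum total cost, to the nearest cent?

A basic optimal solution has at most two foods positive. Try each food alone and each pair with both targets met exactly.
carrots only: max(8/3, 234/25) = 9.36 servings → $1.40.
whole-barley bread only: max(8/3, 234/47) = 4.979 servings → $1.99.
brown rice only: max(8/1, 234/21) = 11.14 servings → $4.46.
edamame only: max(8/5, 234/68) = 3.441 servings → $3.44.
carrots + whole-barley bread: intersection lies outside the first quadrant.
carrots + brown rice with both targets exact would need a negative amount; discard.
carrots + edamame: intersection lies outside the first quadrant.
whole-barley bread + brown rice: the both-tight solution has a negative serving — not a feasible corner.
whole-barley bread + edamame with both targets exact would need a negative amount; discard.
brown rice + edamame: the both-tight solution has a negative serving — not a feasible corner.
Cheapest feasible corner: $1.40.

$1.40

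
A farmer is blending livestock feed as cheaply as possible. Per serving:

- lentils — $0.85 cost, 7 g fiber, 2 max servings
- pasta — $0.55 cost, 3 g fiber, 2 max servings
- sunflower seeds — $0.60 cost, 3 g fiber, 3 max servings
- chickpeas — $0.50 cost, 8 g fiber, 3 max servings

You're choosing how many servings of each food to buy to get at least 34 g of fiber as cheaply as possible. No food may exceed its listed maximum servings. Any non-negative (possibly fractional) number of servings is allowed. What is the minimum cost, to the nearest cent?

$2.71

Cost per g of fiber: chickpeas $0.0625, lentils $0.1214, pasta $0.1833, sunflower seeds $0.2000.
Take 3 servings of chickpeas: +24.0 g fiber for $1.50 (total $1.50, still need 10.0 g).
Take 1.429 servings of lentils: +10.0 g fiber for $1.21 (total $2.71, still need 0.0 g).
Filling from the cheapest source first is optimal under one linear minimum: $2.71.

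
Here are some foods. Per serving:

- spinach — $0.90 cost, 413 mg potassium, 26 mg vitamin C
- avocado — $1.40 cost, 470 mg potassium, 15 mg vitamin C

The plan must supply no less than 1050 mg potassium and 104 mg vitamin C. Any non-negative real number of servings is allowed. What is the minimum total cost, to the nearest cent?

With two linear requirements the optimum uses one or two foods; enumerate the corners.
spinach only: max(1050/413, 104/26) = 4 servings → $3.60.
avocado only: max(1050/470, 104/15) = 6.933 servings → $9.71.
spinach + avocado with both targets exact would need a negative amount; discard.
Cheapest feasible corner: $3.60.

$3.60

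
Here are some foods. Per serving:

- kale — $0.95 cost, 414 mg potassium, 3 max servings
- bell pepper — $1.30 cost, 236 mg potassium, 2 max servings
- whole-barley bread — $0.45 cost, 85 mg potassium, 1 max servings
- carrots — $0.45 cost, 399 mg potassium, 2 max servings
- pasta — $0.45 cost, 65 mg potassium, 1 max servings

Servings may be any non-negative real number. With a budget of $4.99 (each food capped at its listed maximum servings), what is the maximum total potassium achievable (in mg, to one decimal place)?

2268.4 mg

Potassium per dollar: carrots 886.7, kale 435.8, whole-barley bread 188.9, bell pepper 181.5, pasta 144.4.
Take 2 servings of carrots: spends $0.90, +798.0 mg potassium (running total 798.0 mg).
Take 3 servings of kale: spends $2.85, +1242.0 mg potassium (running total 2040.0 mg).
Take 1 serving of whole-barley bread: spends $0.45, +85.0 mg potassium (running total 2125.0 mg).
Take 0.6077 servings of bell pepper: spends $0.79, +143.4 mg potassium (running total 2268.4 mg).
Greedy by best ratio exhausts the cost allowance optimally: 2268.4 mg.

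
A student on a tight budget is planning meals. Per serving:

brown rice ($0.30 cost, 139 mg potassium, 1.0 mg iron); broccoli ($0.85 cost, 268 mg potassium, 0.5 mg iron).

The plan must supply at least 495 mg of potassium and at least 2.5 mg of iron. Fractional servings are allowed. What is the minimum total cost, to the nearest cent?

$1.07

Two binding constraints pin down two serving amounts, so the optimal mix uses at most two foods. The candidates are each food alone (scaled to the tighter of potassium/iron) and each pair with both constraints tight.
brown rice only: max(495/139, 2.5/1.0) = 3.561 servings → $1.07.
broccoli only: max(495/268, 2.5/0.5) = 5 servings → $4.25.
brown rice + broccoli with both tight: 2.128 servings and 0.7431 servings → $1.27.
Cheapest feasible corner: $1.07.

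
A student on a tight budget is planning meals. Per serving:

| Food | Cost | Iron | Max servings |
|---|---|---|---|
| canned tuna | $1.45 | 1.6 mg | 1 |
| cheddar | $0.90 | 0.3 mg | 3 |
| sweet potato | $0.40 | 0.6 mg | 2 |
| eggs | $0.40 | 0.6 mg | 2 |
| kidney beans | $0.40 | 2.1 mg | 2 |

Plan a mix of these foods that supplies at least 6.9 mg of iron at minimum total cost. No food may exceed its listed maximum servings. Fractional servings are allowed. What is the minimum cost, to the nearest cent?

Cost per mg of iron: kidney beans $0.1905, sweet potato $0.6667, eggs $0.6667, canned tuna $0.9062, cheddar $3.0000.
Take 2 servings of kidney beans: +4.2 mg iron for $0.80 (total $0.80, still need 2.7 mg).
Take 2 servings of sweet potato: +1.2 mg iron for $0.80 (total $1.60, still need 1.5 mg).
Take 2 servings of eggs: +1.2 mg iron for $0.80 (total $2.40, still need 0.3 mg).
Take 0.1875 servings of canned tuna: +0.3 mg iron for $0.27 (total $2.67, still need 0.0 mg).
Filling from the cheapest source first is optimal under one linear minimum: $2.67.

$2.67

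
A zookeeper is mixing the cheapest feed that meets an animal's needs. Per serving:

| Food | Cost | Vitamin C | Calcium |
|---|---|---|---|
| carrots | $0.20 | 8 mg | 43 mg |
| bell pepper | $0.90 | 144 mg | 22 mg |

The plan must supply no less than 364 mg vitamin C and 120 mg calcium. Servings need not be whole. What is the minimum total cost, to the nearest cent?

$2.51

This is a tiny linear program; its minimum lies at a vertex of the feasible set. List the vertices and price them.
carrots only: max(364/8, 120/43) = 45.5 servings → $9.10.
bell pepper only: max(364/144, 120/22) = 5.455 servings → $4.91.
carrots + bell pepper with both tight: 1.541 servings and 2.442 servings → $2.51.
Cheapest feasible corner: $2.51.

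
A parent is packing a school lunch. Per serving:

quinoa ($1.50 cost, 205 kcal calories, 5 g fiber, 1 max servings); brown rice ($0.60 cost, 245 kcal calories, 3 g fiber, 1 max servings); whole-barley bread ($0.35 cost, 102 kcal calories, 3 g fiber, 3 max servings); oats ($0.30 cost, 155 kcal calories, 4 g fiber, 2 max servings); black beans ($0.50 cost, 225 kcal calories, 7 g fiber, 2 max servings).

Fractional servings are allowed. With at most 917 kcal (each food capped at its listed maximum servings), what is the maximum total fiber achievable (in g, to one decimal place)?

Fiber per kcal: black beans 0.03111, whole-barley bread 0.02941, oats 0.02581, quinoa 0.02439, brown rice 0.01224.
Take 2 servings of black beans: uses 450 kcal, +14.0 g fiber (running total 14.0 g).
Take 3 servings of whole-barley bread: uses 306 kcal, +9.0 g fiber (running total 23.0 g).
Take 1.039 servings of oats: uses 161 kcal, +4.2 g fiber (running total 27.2 g).
Filling greedily by fiber-per-kcal is optimal for one linear limit, giving 27.2 g.

27.2 g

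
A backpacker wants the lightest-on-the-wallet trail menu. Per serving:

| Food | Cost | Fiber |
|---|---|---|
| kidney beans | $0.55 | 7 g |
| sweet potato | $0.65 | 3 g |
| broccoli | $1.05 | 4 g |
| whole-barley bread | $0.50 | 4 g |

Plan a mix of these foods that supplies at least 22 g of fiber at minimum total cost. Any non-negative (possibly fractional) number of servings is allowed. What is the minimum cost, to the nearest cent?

$1.73

Cost per g of fiber: kidney beans $0.0786, whole-barley bread $0.1250, sweet potato $0.2167, broccoli $0.2625.
With no serving limits, use only kidney beans: 22 g / 7 g = 3.143 servings × $0.55 = $1.73.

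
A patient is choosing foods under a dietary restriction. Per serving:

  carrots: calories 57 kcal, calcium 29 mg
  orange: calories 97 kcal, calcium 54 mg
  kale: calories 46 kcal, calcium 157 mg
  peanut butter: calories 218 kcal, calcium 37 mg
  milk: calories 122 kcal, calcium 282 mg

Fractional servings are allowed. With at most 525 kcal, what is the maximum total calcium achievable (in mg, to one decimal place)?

1791.8 mg

Calcium per kcal: kale 3.413, milk 2.311, orange 0.5567, carrots 0.5088, peanut butter 0.1697.
With no serving limits, spend the whole calories allowance on kale: 525 kcal / 46 kcal × 157 mg = 1791.8 mg.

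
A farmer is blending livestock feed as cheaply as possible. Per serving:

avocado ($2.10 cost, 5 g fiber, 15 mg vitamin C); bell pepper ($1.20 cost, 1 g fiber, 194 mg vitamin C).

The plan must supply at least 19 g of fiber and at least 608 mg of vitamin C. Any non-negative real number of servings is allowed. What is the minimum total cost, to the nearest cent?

Check every corner: each single food scaled to meet both minima, and each pair solved so both constraints bind.
avocado only: max(19/5, 608/15) = 40.53 servings → $85.12.
bell pepper only: max(19/1, 608/194) = 19 servings → $22.80.
avocado + bell pepper with both tight: 3.223 servings and 2.885 servings → $10.23.
So the least-cost plan costs $10.23.

$10.23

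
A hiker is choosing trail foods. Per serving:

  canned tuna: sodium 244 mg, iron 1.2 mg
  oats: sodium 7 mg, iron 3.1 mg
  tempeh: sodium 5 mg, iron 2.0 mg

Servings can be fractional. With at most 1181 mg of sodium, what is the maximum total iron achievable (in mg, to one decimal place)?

Iron per mg sodium: oats 0.4429, tempeh 0.4, canned tuna 0.004918.
With no serving limits, spend the whole sodium allowance on oats: 1181 mg / 7 mg × 3.1 mg = 523.0 mg.

523.0 mg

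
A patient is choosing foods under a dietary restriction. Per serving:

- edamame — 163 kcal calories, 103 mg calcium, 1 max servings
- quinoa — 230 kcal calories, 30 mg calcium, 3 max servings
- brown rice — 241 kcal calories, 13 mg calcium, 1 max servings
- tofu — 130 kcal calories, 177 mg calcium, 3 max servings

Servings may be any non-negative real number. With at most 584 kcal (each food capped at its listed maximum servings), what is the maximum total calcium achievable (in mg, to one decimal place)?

Calcium per kcal: tofu 1.362, edamame 0.6319, quinoa 0.1304, brown rice 0.05394.
Take 3 servings of tofu: uses 390 kcal, +531.0 mg calcium (running total 531.0 mg).
Take 1 serving of edamame: uses 163 kcal, +103.0 mg calcium (running total 634.0 mg).
Take 0.1348 servings of quinoa: uses 31 kcal, +4.0 mg calcium (running total 638.0 mg).
Filling greedily by calcium-per-kcal is optimal for one linear limit, giving 638.0 mg.

638.0 mg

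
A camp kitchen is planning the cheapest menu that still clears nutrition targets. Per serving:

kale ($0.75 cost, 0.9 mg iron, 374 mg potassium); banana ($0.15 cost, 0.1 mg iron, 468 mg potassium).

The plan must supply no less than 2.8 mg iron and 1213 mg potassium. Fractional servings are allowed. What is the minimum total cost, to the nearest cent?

$2.34

Two binding constraints pin down two serving amounts, so the optimal mix uses at most two foods. The candidates are each food alone (scaled to the tighter of iron/potassium) and each pair with both constraints tight.
kale only: max(2.8/0.9, 1213/374) = 3.243 servings → $2.43.
banana only: max(2.8/0.1, 1213/468) = 28 servings → $4.20.
kale + banana with both tight: 3.098 servings and 0.1159 servings → $2.34.
So the least-cost plan costs $2.34.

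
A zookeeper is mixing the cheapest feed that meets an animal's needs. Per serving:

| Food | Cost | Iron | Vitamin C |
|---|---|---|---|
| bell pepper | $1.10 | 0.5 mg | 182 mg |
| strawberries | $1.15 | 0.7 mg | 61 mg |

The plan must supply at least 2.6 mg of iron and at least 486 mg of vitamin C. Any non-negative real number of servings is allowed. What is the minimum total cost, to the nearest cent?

bell pepper only: max(2.6/0.5, 486/182) = 5.2 servings → $5.72.
strawberries only: max(2.6/0.7, 486/61) = 7.967 servings → $9.16.
bell pepper + strawberries with both tight: 1.874 servings and 2.376 servings → $4.79.
So the least-cost plan costs $4.79.

$4.79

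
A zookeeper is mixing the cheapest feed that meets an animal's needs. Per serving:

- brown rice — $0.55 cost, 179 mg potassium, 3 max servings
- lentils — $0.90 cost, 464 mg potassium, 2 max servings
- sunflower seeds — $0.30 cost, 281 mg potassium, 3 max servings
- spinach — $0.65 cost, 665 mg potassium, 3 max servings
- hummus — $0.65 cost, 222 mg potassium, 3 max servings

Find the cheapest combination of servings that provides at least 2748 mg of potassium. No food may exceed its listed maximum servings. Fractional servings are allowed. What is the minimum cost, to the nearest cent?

Cost per mg of potassium: spinach $0.0010, sunflower seeds $0.0011, lentils $0.0019, hummus $0.0029, brown rice $0.0031.
Take 3 servings of spinach: +1995.0 mg potassium for $1.95 (total $1.95, still need 753.0 mg).
Take 2.68 servings of sunflower seeds: +753.0 mg potassium for $0.80 (total $2.75, still need 0.0 mg).
Filling from the cheapest source first is optimal under one linear minimum: $2.75.

$2.75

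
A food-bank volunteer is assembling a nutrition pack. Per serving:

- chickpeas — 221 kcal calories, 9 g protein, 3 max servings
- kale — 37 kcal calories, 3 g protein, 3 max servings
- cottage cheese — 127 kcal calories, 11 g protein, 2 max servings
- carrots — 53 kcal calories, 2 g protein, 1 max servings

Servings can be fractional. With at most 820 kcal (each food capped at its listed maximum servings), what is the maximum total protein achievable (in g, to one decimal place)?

49.5 g

Protein per kcal: cottage cheese 0.08661, kale 0.08108, chickpeas 0.04072, carrots 0.03774.
Take 2 servings of cottage cheese: uses 254 kcal, +22.0 g protein (running total 22.0 g).
Take 3 servings of kale: uses 111 kcal, +9.0 g protein (running total 31.0 g).
Take 2.059 servings of chickpeas: uses 455 kcal, +18.5 g protein (running total 49.5 g).
Greedy by best ratio exhausts the calories allowance optimally: 49.5 g.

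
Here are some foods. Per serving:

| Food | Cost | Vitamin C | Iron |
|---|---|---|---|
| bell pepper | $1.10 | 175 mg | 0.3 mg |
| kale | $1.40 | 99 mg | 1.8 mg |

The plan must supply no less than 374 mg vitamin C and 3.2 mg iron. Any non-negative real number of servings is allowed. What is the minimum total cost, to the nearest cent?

$3.57

Minimising a linear cost over {vitamin C ≥ 374, iron ≥ 3.2, servings ≥ 0} — the optimum is at a vertex, using one or two foods.
bell pepper only: max(374/175, 3.2/0.3) = 10.67 servings → $11.73.
kale only: max(374/99, 3.2/1.8) = 3.778 servings → $5.29.
bell pepper + kale with both tight: 1.249 servings and 1.57 servings → $3.57.
So the least-cost plan costs $3.57.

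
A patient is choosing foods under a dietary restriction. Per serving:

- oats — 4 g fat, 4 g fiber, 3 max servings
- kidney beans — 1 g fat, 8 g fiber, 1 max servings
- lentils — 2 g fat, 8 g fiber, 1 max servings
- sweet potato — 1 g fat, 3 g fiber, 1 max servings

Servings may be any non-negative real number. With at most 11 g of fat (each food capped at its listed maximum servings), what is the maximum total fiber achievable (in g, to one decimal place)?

Fiber per g fat: kidney beans 8, lentils 4, sweet potato 3, oats 1.
Take 1 serving of kidney beans: uses 1 g fat, +8.0 g fiber (running total 8.0 g).
Take 1 serving of lentils: uses 2 g fat, +8.0 g fiber (running total 16.0 g).
Take 1 serving of sweet potato: uses 1 g fat, +3.0 g fiber (running total 19.0 g).
Take 1.75 servings of oats: uses 7 g fat, +7.0 g fiber (running total 26.0 g).
Greedy by best ratio exhausts the fat allowance optimally: 26.0 g.

26.0 g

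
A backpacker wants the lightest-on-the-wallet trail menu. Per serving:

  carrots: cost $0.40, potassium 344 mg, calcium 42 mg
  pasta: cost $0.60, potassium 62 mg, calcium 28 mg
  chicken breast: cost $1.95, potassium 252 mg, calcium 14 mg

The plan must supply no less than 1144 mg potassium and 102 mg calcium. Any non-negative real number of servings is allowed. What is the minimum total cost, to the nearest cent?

For a min-cost LP with two ≥-constraints, a basic feasible solution has at most two positive variables.
carrots only: max(1144/344, 102/42) = 3.326 servings → $1.33.
pasta only: max(1144/62, 102/28) = 18.45 servings → $11.07.
chicken breast only: max(1144/252, 102/14) = 7.286 servings → $14.21.
carrots + pasta: intersection lies outside the first quadrant.
carrots + chicken breast with both tight: 1.68 servings and 2.247 servings → $5.05.
pasta + chicken breast with both tight: 1.566 servings and 4.154 servings → $9.04.
Cheapest feasible corner: $1.33.

$1.33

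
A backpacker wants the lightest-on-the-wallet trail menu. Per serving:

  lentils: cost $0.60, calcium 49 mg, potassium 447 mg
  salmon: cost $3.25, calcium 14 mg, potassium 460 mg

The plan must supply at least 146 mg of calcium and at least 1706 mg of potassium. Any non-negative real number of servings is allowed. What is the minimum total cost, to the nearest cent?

$2.29

Check every corner: each single food scaled to meet both minima, and each pair solved so both constraints bind.
lentils only: max(146/49, 1706/447) = 3.817 servings → $2.29.
salmon only: max(146/14, 1706/460) = 10.43 servings → $33.89.
lentils + salmon with both tight: 2.658 servings and 1.126 servings → $5.25.
So the least-cost plan costs $2.29.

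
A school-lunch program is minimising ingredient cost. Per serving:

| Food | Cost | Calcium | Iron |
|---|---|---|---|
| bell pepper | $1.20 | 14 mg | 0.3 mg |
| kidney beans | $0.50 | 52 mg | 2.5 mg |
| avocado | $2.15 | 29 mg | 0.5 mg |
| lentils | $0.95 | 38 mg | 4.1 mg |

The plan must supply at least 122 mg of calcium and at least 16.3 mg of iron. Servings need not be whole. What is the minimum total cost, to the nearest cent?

A basic optimal solution has at most two foods positive. Try each food alone and each pair with both targets met exactly.
bell pepper only: max(122/14, 16.3/0.3) = 54.33 servings → $65.20.
kidney beans only: max(122/52, 16.3/2.5) = 6.52 servings → $3.26.
avocado only: max(122/29, 16.3/0.5) = 32.6 servings → $70.09.
lentils only: max(122/38, 16.3/4.1) = 3.976 servings → $3.78.
bell pepper + kidney beans: intersection lies outside the first quadrant.
bell pepper + avocado: intersection lies outside the first quadrant.
bell pepper + lentils: intersection lies outside the first quadrant.
kidney beans + avocado: intersection lies outside the first quadrant.
kidney beans + lentils: intersection lies outside the first quadrant.
avocado + lentils with both targets exact would need a negative amount; discard.
Cheapest feasible corner: $3.26.

$3.26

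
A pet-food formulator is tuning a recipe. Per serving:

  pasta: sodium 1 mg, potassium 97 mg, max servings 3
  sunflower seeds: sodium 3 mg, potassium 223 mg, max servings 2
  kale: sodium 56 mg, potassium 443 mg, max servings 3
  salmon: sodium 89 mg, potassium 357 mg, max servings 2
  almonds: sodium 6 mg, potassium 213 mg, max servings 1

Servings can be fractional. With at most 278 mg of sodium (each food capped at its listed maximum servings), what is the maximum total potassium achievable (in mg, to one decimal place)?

Potassium per mg sodium: pasta 97, sunflower seeds 74.33, almonds 35.5, kale 7.911, salmon 4.011.
Take 3 servings of pasta: uses 3 mg sodium, +291.0 mg potassium (running total 291.0 mg).
Take 2 servings of sunflower seeds: uses 6 mg sodium, +446.0 mg potassium (running total 737.0 mg).
Take 1 serving of almonds: uses 6 mg sodium, +213.0 mg potassium (running total 950.0 mg).
Take 3 servings of kale: uses 168 mg sodium, +1329.0 mg potassium (running total 2279.0 mg).
Take 1.067 servings of salmon: uses 95 mg sodium, +381.1 mg potassium (running total 2660.1 mg).
Filling greedily by potassium-per-mg sodium is optimal for one linear limit, giving 2660.1 mg.

2660.1 mg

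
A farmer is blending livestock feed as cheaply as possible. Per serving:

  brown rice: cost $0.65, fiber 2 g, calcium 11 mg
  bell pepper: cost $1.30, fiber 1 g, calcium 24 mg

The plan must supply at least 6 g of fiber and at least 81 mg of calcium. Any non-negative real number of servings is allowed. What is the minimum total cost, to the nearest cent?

$4.48

This is a tiny linear program; its minimum lies at a vertex of the feasible set. List the vertices and price them.
brown rice only: max(6/2, 81/11) = 7.364 servings → $4.79.
bell pepper only: max(6/1, 81/24) = 6 servings → $7.80.
brown rice + bell pepper with both tight: 1.703 servings and 2.595 servings → $4.48.
So the least-cost plan costs $4.48.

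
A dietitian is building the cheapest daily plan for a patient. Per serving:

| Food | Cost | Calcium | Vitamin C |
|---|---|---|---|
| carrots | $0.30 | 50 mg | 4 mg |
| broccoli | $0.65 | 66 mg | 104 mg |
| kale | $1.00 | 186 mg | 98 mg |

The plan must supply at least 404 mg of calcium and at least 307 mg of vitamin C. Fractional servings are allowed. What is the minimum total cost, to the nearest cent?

$2.57

Compare the cost at each extreme point of the feasible region.
carrots only: max(404/50, 307/4) = 76.75 servings → $23.02.
broccoli only: max(404/66, 307/104) = 6.121 servings → $3.98.
kale only: max(404/186, 307/98) = 3.133 servings → $3.13.
carrots + broccoli with both tight: 4.407 servings and 2.782 servings → $3.13.
carrots + kale: intersection lies outside the first quadrant.
broccoli + kale with both tight: 1.36 servings and 1.689 servings → $2.57.
Cheapest feasible corner: $2.57.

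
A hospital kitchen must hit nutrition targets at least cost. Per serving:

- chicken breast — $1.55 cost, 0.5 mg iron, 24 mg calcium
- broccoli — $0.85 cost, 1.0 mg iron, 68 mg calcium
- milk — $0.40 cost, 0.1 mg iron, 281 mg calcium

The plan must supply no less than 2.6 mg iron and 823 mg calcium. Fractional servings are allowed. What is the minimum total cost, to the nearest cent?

Two binding constraints pin down two serving amounts, so the optimal mix uses at most two foods. The candidates are each food alone (scaled to the tighter of iron/calcium) and each pair with both constraints tight.
chicken breast only: max(2.6/0.5, 823/24) = 34.29 servings → $53.15.
broccoli only: max(2.6/1.0, 823/68) = 12.1 servings → $10.29.
milk only: max(2.6/0.1, 823/281) = 26 servings → $10.40.
chicken breast + broccoli with both targets exact would need a negative amount; discard.
chicken breast + milk with both tight: 4.694 servings and 2.528 servings → $8.29.
broccoli + milk with both tight: 2.364 servings and 2.357 servings → $2.95.
Cheapest feasible corner: $2.95.

$2.95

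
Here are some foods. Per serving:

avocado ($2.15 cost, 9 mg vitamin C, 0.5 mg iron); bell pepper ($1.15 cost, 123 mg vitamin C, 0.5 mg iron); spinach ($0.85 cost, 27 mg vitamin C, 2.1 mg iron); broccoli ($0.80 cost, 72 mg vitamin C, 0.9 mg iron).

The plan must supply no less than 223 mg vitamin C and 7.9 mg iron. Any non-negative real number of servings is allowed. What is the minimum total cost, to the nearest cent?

$4.07

A basic optimal solution has at most two foods positive. Try each food alone and each pair with both targets met exactly.
avocado only: max(223/9, 7.9/0.5) = 24.78 servings → $53.27.
bell pepper only: max(223/123, 7.9/0.5) = 15.8 servings → $18.17.
spinach only: max(223/27, 7.9/2.1) = 8.259 servings → $7.02.
broccoli only: max(223/72, 7.9/0.9) = 8.778 servings → $7.02.
avocado + bell pepper with both tight: 15.09 servings and 0.7088 servings → $33.26.
avocado + spinach: the both-tight solution has a negative serving — not a feasible corner.
avocado + broccoli with both tight: 13.19 servings and 1.448 servings → $29.52.
bell pepper + spinach with both tight: 1.042 servings and 3.514 servings → $4.18.
bell pepper + broccoli with both targets exact would need a negative amount; discard.
spinach + broccoli with both tight: 2.901 servings and 2.009 servings → $4.07.
The minimum over all feasible corners is $4.07.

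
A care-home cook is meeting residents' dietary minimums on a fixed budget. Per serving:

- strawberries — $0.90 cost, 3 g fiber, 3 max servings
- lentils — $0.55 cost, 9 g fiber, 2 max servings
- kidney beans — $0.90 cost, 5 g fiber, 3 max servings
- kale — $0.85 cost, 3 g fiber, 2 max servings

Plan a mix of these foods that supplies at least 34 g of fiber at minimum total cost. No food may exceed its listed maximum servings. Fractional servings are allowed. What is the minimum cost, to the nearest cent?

Cost per g of fiber: lentils $0.0611, kidney beans $0.1800, kale $0.2833, strawberries $0.3000.
Take 2 servings of lentils: +18.0 g fiber for $1.10 (total $1.10, still need 16.0 g).
Take 3 servings of kidney beans: +15.0 g fiber for $2.70 (total $3.80, still need 1.0 g).
Take 0.3333 servings of kale: +1.0 g fiber for $0.28 (total $4.08, still need 0.0 g).
Greedy by cheapest-per-g is optimal for a single linear constraint, so the minimum cost is $4.08.

$4.08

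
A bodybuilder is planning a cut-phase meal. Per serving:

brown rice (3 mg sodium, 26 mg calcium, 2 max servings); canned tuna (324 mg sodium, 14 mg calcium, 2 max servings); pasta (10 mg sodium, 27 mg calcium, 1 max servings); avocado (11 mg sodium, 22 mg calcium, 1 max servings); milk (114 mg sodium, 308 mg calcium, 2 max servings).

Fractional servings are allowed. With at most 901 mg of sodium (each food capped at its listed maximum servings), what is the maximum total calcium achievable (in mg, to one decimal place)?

Calcium per mg sodium: brown rice 8.667, milk 2.702, pasta 2.7, avocado 2, canned tuna 0.04321.
Take 2 servings of brown rice: uses 6 mg sodium, +52.0 mg calcium (running total 52.0 mg).
Take 2 servings of milk: uses 228 mg sodium, +616.0 mg calcium (running total 668.0 mg).
Take 1 serving of pasta: uses 10 mg sodium, +27.0 mg calcium (running total 695.0 mg).
Take 1 serving of avocado: uses 11 mg sodium, +22.0 mg calcium (running total 717.0 mg).
Take 1.994 servings of canned tuna: uses 646 mg sodium, +27.9 mg calcium (running total 744.9 mg).
Filling greedily by calcium-per-mg sodium is optimal for one linear limit, giving 744.9 mg.

744.9 mg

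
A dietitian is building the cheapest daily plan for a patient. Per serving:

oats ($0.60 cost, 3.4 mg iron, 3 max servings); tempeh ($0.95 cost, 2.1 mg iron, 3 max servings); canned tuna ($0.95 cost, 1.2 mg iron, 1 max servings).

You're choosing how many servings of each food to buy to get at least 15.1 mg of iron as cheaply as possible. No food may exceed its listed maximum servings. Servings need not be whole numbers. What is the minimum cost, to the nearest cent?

Cost per mg of iron: oats $0.1765, tempeh $0.4524, canned tuna $0.7917.
Take 3 servings of oats: +10.2 mg iron for $1.80 (total $1.80, still need 4.9 mg).
Take 2.333 servings of tempeh: +4.9 mg iron for $2.22 (total $4.02, still need 0.0 mg).
Greedy by cheapest-per-mg is optimal for a single linear constraint, so the minimum cost is $4.02.

$4.02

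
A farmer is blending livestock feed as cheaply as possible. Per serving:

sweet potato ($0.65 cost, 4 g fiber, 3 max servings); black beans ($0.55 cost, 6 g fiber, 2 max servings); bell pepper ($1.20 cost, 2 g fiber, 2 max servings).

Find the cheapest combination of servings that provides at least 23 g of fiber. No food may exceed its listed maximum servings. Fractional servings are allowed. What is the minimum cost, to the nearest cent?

$2.89

Cost per g of fiber: black beans $0.0917, sweet potato $0.1625, bell pepper $0.6000.
Take 2 servings of black beans: +12.0 g fiber for $1.10 (total $1.10, still need 11.0 g).
Take 2.75 servings of sweet potato: +11.0 g fiber for $1.79 (total $2.89, still need 0.0 g).
Greedy by cheapest-per-g is optimal for a single linear constraint, so the minimum cost is $2.89.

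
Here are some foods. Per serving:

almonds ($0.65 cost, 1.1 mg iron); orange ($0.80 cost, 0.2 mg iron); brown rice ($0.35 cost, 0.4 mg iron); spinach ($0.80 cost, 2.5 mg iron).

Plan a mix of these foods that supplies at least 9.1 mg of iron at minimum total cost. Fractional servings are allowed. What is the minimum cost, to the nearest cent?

Cost per mg of iron: spinach $0.3200, almonds $0.5909, brown rice $0.8750, orange $4.0000.
With no serving limits, use only spinach: 9.1 mg / 2.5 mg = 3.64 servings × $0.80 = $2.91.

$2.91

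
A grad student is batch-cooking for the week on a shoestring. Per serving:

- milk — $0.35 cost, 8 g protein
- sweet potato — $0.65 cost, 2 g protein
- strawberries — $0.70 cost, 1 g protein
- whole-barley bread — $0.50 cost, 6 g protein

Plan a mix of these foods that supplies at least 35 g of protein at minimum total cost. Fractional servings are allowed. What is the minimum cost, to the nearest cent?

$1.53

Cost per g of protein: milk $0.0437, whole-barley bread $0.0833, sweet potato $0.3250, strawberries $0.7000.
With no serving limits, use only milk: 35 g / 8 g = 4.375 servings × $0.35 = $1.53.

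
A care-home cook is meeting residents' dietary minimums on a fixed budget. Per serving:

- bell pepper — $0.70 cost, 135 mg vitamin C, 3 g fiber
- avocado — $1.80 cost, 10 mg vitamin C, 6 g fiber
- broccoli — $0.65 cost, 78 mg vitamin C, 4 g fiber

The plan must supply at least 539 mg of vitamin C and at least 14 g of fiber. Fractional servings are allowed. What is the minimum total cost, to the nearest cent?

$3.01

An LP optimum is at a vertex; with two nutrient constraints at most two foods are used. Check each candidate.
bell pepper only: max(539/135, 14/3) = 4.667 servings → $3.27.
avocado only: max(539/10, 14/6) = 53.9 servings → $97.02.
broccoli only: max(539/78, 14/4) = 6.91 servings → $4.49.
bell pepper + avocado with both tight: 3.967 servings and 0.35 servings → $3.41.
bell pepper + broccoli with both tight: 3.477 servings and 0.8922 servings → $3.01.
avocado + broccoli: intersection lies outside the first quadrant.
Cheapest feasible corner: $3.01.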